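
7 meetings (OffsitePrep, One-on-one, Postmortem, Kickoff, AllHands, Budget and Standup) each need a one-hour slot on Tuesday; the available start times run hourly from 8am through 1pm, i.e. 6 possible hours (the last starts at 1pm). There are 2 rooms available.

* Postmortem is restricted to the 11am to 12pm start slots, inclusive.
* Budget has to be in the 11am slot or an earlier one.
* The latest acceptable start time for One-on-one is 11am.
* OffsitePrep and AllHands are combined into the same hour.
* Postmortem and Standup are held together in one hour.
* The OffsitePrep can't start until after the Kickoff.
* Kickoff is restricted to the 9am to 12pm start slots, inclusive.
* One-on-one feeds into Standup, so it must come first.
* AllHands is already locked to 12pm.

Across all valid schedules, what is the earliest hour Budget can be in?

8am

Budget's own window allows nothing later than 11am.
Budget at 8am is achievable: Postmortem in 11am, Budget in 8am, AllHands in 12pm, One-on-one in 8am, Standup in 11am, OffsitePrep in 12pm, Kickoff in 9am.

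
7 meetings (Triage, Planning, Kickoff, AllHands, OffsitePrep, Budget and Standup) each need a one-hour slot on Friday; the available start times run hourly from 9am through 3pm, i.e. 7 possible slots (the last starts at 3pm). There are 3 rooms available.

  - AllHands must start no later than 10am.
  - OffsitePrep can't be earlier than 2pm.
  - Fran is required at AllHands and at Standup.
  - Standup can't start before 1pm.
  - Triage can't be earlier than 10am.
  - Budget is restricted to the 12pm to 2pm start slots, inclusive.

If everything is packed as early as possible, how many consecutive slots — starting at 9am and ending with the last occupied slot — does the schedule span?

With at most 3 per slot and 7 meetings, at least 3 slots are needed.
OffsitePrep can't be placed before 2pm — that is slot 6 counting from 9am — so the schedule must run through at least 6 slots.
6 works (last occupied slot: 2pm): for example Standup in 1pm; AllHands in 9am; Triage in 10am; Kickoff in 9am; Planning in 9am; Budget in 12pm; OffsitePrep in 2pm.

6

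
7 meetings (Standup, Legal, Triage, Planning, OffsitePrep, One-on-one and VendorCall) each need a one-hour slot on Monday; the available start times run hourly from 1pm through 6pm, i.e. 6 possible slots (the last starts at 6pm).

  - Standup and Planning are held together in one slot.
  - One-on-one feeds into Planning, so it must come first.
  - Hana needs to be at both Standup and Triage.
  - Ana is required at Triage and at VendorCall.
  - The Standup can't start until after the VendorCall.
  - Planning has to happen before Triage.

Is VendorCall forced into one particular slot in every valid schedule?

VendorCall can be 1pm (e.g. One-on-one in 1pm, Triage in 3pm, Planning in 2pm, Standup in 2pm, OffsitePrep in 1pm, VendorCall in 1pm, Legal in 1pm) or 2pm (e.g. Standup=3pm, OffsitePrep=1pm, Legal=1pm, Triage=4pm, One-on-one=1pm, Planning=3pm, VendorCall=2pm).

No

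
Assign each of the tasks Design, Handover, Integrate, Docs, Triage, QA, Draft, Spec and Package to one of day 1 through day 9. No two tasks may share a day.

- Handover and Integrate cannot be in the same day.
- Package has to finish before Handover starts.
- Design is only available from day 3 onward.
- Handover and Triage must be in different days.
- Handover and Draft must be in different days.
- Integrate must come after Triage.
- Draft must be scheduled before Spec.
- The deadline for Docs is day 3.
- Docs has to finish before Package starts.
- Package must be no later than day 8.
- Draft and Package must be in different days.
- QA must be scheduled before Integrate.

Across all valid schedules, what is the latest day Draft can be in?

day 8

Downstream work caps Draft at day 8.
Draft at day 8 is achievable: Package=day 2; Spec=day 9; Handover=day 7; QA=day 5; Integrate=day 6; Draft=day 8; Design=day 3; Docs=day 1; Triage=day 4.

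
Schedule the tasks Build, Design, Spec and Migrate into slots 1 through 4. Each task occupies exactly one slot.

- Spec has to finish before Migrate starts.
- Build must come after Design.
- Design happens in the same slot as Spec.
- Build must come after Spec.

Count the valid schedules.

Splitting on Build: it can be 2 (3), 3 (5), 4 (6). Listing each branch's schedules as (Design, Spec, Migrate):
Build=2: (1,1,2) (1,1,3) (1,1,4) — 3.
Build=3: (1,1,2) (1,1,3) (1,1,4) (2,2,3) (2,2,4) — 5.
Build=4: (1,1,2) (1,1,3) (1,1,4) (2,2,3) (2,2,4) (3,3,4) — 6.
Summing: 3 + 5 + 6 = 14.

14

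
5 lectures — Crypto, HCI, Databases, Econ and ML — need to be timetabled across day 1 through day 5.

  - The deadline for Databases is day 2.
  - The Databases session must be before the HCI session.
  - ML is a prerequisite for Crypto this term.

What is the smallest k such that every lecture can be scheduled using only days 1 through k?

The precedence chain requires at least 2 distinct days.
2 works (last occupied day: day 2): for example Databases=day 1; ML=day 1; HCI=day 2; Crypto=day 2; Econ=day 1.

2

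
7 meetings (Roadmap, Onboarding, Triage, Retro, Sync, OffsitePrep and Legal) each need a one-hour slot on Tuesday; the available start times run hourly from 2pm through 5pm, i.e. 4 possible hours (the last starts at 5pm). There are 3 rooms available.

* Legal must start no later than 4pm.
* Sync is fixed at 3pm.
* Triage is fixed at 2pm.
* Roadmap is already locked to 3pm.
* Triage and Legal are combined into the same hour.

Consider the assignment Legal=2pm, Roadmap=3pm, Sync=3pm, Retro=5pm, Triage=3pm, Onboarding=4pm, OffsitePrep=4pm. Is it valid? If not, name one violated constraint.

Triage is fixed at 2pm — violated.
Legal must start no later than 4pm — holds.
Roadmap is already locked to 3pm — holds.
Triage and Legal are combined into the same hour — violated.
Sync is fixed at 3pm — holds.
There are 3 rooms available — holds.

No — it violates: Triage is fixed at 2pm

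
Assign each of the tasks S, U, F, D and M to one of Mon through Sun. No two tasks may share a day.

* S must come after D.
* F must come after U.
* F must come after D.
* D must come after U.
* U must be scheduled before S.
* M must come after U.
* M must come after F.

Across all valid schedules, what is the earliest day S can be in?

Precedence pushes S to at least Wed.
S at Wed is achievable: U -> Mon; D -> Tue; M -> Fri; S -> Wed; F -> Thu.

Wed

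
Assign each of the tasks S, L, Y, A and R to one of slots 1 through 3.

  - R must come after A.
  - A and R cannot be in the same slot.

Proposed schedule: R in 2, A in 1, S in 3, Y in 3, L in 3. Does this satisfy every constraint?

Yes

R must come after A — holds.
A and R cannot be in the same slot — holds.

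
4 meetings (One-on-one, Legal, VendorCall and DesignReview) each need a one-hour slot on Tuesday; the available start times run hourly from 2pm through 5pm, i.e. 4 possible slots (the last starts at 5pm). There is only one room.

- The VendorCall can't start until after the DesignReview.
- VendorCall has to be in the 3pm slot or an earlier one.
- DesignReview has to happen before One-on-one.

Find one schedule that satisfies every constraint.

Legal in 5pm; One-on-one in 4pm; VendorCall in 3pm; DesignReview in 2pm

Checking: DesignReview(2pm) before One-on-one(4pm); DesignReview(2pm) before VendorCall(3pm); VendorCall=3pm in [2pm,3pm]; max 1 per slot (cap 1).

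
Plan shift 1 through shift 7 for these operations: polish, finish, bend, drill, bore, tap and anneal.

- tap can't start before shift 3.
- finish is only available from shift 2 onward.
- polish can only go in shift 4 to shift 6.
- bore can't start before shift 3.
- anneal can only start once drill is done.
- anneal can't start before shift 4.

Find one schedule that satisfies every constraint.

drill=shift 1, finish=shift 2, anneal=shift 4, polish=shift 4, tap=shift 3, bore=shift 3, bend=shift 1

Checking: drill(shift 1) before anneal(shift 4); anneal=shift 4 in [shift 4,shift 7]; tap=shift 3 in [shift 3,shift 7]; bore=shift 3 in [shift 3,shift 7]; polish=shift 4 in [shift 4,shift 6]; finish=shift 2 in [shift 2,shift 7].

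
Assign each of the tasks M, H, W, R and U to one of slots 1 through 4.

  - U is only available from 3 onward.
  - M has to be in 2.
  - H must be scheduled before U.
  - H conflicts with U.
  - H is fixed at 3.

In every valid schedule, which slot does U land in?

U's window is 3–4.
H is fixed at 3, and U can't share a slot with H.
So U must be 4.

4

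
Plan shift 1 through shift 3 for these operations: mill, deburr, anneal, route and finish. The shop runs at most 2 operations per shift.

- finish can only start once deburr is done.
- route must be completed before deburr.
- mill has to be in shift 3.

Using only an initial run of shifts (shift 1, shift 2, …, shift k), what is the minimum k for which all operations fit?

3

The precedence chain requires at least 3 distinct shifts.
With at most 2 per shift and 5 operations, at least 3 shifts are needed.
3 works (last occupied shift: shift 3): for example route=shift 1; finish=shift 3; deburr=shift 2; anneal=shift 1; mill=shift 3.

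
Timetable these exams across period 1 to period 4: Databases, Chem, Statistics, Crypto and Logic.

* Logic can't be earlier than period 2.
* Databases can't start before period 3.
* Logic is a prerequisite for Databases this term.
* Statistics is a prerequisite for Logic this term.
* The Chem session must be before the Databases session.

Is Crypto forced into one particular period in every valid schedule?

Crypto can be period 1 (e.g. Crypto in period 1, Statistics in period 1, Logic in period 2, Chem in period 1, Databases in period 3) or period 2 (e.g. Chem in period 1; Statistics in period 1; Databases in period 3; Logic in period 2; Crypto in period 2).

No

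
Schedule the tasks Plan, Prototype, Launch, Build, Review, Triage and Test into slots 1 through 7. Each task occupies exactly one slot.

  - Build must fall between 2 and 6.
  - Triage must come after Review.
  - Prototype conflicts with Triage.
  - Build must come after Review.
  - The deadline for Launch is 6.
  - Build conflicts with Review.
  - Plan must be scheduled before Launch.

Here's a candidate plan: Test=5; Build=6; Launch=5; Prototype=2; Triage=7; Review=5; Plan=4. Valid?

Build conflicts with Review — holds.
Triage must come after Review — holds.
Build must come after Review — holds.
Build must fall between 2 and 6 — holds.
The deadline for Launch is 6 — holds.
Prototype conflicts with Triage — holds.
Plan must be scheduled before Launch — holds.

Valid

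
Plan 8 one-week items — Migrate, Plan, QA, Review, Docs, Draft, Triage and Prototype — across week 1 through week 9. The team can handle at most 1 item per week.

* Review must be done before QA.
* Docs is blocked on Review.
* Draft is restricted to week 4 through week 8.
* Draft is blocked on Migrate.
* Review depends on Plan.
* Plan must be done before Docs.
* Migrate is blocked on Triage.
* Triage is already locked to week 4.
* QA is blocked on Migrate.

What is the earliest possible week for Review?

week 2

Precedence pushes Review to at least week 2; downstream work caps Review at week 8.
Review at week 2 is achievable: Migrate -> week 5, Draft -> week 6, Review -> week 2, Triage -> week 4, Prototype -> week 8, QA -> week 7, Docs -> week 3, Plan -> week 1.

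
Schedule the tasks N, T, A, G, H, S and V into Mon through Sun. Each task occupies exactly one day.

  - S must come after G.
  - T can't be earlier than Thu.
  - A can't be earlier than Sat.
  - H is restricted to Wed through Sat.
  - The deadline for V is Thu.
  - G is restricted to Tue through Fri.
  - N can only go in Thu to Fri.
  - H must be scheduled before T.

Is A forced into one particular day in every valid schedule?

A can be Sat (e.g. S in Wed, G in Tue, V in Mon, T in Thu, H in Wed, N in Thu, A in Sat) or Sun (e.g. G -> Tue; T -> Thu; V -> Mon; A -> Sun; N -> Thu; H -> Wed; S -> Wed).

No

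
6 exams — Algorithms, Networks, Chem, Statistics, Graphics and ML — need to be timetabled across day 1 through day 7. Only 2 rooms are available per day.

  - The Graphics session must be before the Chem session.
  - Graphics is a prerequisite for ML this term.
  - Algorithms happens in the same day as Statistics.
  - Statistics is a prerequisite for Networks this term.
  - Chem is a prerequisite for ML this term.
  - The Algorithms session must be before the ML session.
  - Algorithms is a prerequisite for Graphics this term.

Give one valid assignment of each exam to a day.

Chem=day 3; Statistics=day 1; ML=day 4; Networks=day 2; Algorithms=day 1; Graphics=day 2

Checking: Graphics(day 2) before ML(day 4); Algorithms(day 1) before Graphics(day 2); Algorithms(day 1) before ML(day 4); Statistics(day 1) before Networks(day 2); Chem(day 3) before ML(day 4); Graphics(day 2) before Chem(day 3); Algorithms = Statistics = day 1; max 2 per day (cap 2).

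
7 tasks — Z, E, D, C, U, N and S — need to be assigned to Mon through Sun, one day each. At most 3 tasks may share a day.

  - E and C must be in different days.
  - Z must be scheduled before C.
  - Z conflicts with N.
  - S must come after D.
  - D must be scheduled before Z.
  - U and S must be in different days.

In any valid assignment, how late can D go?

Fri

Downstream work caps D at Fri.
D at Fri is achievable: S in Sat, U in Mon, C in Sun, Z in Sat, N in Mon, E in Mon, D in Fri.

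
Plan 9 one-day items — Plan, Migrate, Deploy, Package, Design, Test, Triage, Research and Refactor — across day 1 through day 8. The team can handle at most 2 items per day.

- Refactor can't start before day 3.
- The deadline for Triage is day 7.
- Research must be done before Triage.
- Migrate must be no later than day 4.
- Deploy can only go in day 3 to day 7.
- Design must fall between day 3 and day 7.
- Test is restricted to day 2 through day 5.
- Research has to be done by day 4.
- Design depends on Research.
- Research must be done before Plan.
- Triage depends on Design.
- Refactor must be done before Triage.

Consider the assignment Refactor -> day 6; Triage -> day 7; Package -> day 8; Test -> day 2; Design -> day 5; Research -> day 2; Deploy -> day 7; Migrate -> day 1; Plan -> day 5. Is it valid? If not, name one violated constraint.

Valid

Refactor must be done before Triage — holds.
Deploy can only go in day 3 to day 7 — holds.
Test is restricted to day 2 through day 5 — holds.
The deadline for Triage is day 7 — holds.
Refactor can't start before day 3 — holds.
Research must be done before Plan — holds.
Research has to be done by day 4 — holds.
Triage depends on Design — holds.
Design must fall between day 3 and day 7 — holds.
Design depends on Research — holds.
Migrate must be no later than day 4 — holds.
The team can handle at most 2 items per day — holds.
Research must be done before Triage — holds.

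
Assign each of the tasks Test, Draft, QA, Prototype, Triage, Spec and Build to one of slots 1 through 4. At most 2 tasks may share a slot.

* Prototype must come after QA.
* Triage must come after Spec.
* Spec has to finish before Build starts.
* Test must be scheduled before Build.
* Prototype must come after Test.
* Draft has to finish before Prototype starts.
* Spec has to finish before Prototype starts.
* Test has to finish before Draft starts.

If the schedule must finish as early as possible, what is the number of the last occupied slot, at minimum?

The precedence chain requires at least 3 distinct slots.
With at most 2 per slot and 7 tasks, at least 4 slots are needed.
4 works (last occupied slot: 4): for example Build in 3, QA in 2, Spec in 1, Triage in 4, Prototype in 3, Test in 1, Draft in 2.

4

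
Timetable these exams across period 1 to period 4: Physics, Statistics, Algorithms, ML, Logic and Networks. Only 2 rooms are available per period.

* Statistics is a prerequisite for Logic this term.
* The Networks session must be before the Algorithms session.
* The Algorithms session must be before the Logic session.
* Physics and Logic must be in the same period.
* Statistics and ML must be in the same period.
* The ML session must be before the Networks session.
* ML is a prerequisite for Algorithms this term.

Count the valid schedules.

1

Enumerating: Statistics=period 1; Physics=period 4; ML=period 1; Networks=period 2; Algorithms=period 3; Logic=period 4.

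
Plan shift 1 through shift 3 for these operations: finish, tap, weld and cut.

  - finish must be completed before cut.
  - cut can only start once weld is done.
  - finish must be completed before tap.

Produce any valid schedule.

tap=shift 2, cut=shift 2, weld=shift 1, finish=shift 1

Checking: weld(shift 1) before cut(shift 2); finish(shift 1) before cut(shift 2); finish(shift 1) before tap(shift 2).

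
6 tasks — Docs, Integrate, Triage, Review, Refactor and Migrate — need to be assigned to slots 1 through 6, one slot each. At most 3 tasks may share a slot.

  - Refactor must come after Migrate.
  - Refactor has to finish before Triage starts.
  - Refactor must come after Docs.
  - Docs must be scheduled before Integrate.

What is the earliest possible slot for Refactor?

2

Precedence pushes Refactor to at least 2; downstream work caps Refactor at 5.
Refactor at 2 is achievable: Refactor=2; Integrate=2; Triage=3; Review=1; Migrate=1; Docs=1.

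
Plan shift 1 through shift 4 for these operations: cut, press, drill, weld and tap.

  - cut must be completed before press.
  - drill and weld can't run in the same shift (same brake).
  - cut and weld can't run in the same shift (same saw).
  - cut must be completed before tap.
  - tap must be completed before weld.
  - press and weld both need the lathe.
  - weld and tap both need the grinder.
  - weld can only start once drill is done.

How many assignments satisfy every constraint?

Splitting on cut: it can be shift 1 (16), shift 2 (3). Listing each branch's schedules as (press, drill, weld, tap) by shift number:
cut=shift 1: (2,1,3,2) (2,1,4,2) (2,1,4,3) (2,2,3,2) (2,2,4,2) (2,2,4,3) (2,3,4,2) (2,3,4,3) (3,1,4,2) (3,1,4,3) (3,2,4,2) (3,2,4,3) (3,3,4,2) (3,3,4,3) (4,1,3,2) (4,2,3,2) — 16.
cut=shift 2: (3,1,4,3) (3,2,4,3) (3,3,4,3) — 3.
Summing: 16 + 3 = 19.

19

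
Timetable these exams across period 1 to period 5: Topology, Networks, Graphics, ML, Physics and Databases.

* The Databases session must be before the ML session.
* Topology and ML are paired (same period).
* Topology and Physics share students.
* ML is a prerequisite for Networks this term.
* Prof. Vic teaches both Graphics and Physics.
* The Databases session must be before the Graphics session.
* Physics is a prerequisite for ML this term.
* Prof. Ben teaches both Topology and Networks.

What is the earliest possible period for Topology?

period 2

Topology must be in the same period as ML, which can't be before period 2, so Topology is at least period 2; Topology must be in the same period as ML, which can't be after period 4, so Topology is at most period 4.
Topology at period 2 is achievable: Topology -> period 2, Databases -> period 1, ML -> period 2, Physics -> period 1, Graphics -> period 2, Networks -> period 3.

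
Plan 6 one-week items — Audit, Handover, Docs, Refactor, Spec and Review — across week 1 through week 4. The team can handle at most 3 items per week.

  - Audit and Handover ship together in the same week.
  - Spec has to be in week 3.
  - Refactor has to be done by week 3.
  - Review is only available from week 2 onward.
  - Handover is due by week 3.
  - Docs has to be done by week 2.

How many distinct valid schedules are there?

Splitting on Audit: it can be week 1 (15), week 2 (12), week 3 (8). Listing each branch's schedules as (Handover, Docs, Refactor, Spec, Review) by week number:
Audit=week 1: (1,1,2,3,2) (1,1,2,3,3) (1,1,2,3,4) (1,1,3,3,2) (1,1,3,3,3) (1,1,3,3,4) (1,2,1,3,2) (1,2,1,3,3) (1,2,1,3,4) (1,2,2,3,2) (1,2,2,3,3) (1,2,2,3,4) (1,2,3,3,2) (1,2,3,3,3) (1,2,3,3,4) — 15.
Audit=week 2: (2,1,1,3,2) (2,1,1,3,3) (2,1,1,3,4) (2,1,2,3,3) (2,1,2,3,4) (2,1,3,3,2) (2,1,3,3,3) (2,1,3,3,4) (2,2,1,3,3) (2,2,1,3,4) (2,2,3,3,3) (2,2,3,3,4) — 12.
Audit=week 3: (3,1,1,3,2) (3,1,1,3,4) (3,1,2,3,2) (3,1,2,3,4) (3,2,1,3,2) (3,2,1,3,4) (3,2,2,3,2) (3,2,2,3,4) — 8.
Summing: 15 + 12 + 8 = 35.

35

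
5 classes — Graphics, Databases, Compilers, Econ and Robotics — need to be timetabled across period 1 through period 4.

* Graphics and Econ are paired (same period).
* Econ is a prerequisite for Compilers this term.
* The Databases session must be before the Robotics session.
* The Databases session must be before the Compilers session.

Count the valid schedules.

Splitting on Graphics: it can be period 1 (14), period 2 (11), period 3 (6). Listing each branch's schedules as (Databases, Compilers, Econ, Robotics) by period number:
Graphics=period 1: (1,2,1,2) (1,2,1,3) (1,2,1,4) (1,3,1,2) (1,3,1,3) (1,3,1,4) (1,4,1,2) (1,4,1,3) (1,4,1,4) (2,3,1,3) (2,3,1,4) (2,4,1,3) (2,4,1,4) (3,4,1,4) — 14.
Graphics=period 2: (1,3,2,2) (1,3,2,3) (1,3,2,4) (1,4,2,2) (1,4,2,3) (1,4,2,4) (2,3,2,3) (2,3,2,4) (2,4,2,3) (2,4,2,4) (3,4,2,4) — 11.
Graphics=period 3: (1,4,3,2) (1,4,3,3) (1,4,3,4) (2,4,3,3) (2,4,3,4) (3,4,3,4) — 6.
Summing: 14 + 11 + 6 = 31.

31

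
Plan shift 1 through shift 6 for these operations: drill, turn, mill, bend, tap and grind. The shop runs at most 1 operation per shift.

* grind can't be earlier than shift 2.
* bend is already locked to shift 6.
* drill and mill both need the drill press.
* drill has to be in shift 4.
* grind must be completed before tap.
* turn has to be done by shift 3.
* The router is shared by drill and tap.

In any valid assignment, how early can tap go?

shift 3

Precedence pushes tap to at least shift 3.
tap at shift 3 is achievable: grind=shift 2; drill=shift 4; bend=shift 6; tap=shift 3; turn=shift 1; mill=shift 5.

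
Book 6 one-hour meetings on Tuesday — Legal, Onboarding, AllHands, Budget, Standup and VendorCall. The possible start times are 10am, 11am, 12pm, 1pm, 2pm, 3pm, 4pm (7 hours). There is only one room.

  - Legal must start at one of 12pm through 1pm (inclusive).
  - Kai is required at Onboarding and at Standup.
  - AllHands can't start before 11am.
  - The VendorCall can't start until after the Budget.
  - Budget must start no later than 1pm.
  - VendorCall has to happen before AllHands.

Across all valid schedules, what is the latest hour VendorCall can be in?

3pm

Precedence pushes VendorCall to at least 11am; downstream work caps VendorCall at 3pm.
VendorCall at 3pm is achievable: Standup -> 1pm; Legal -> 12pm; Onboarding -> 11am; VendorCall -> 3pm; AllHands -> 4pm; Budget -> 10am.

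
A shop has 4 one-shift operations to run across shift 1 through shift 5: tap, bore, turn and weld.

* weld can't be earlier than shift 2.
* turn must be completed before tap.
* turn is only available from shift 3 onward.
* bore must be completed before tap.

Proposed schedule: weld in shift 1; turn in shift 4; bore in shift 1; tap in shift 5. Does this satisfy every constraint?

bore must be completed before tap — holds.
turn is only available from shift 3 onward — holds.
weld can't be earlier than shift 2 — violated.
turn must be completed before tap — holds.

No — it violates: weld can't be earlier than shift 2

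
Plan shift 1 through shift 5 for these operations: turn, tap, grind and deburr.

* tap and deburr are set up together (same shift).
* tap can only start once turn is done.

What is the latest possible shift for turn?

shift 4

Downstream work caps turn at shift 4.
turn at shift 4 is achievable: tap -> shift 5; turn -> shift 4; grind -> shift 1; deburr -> shift 5.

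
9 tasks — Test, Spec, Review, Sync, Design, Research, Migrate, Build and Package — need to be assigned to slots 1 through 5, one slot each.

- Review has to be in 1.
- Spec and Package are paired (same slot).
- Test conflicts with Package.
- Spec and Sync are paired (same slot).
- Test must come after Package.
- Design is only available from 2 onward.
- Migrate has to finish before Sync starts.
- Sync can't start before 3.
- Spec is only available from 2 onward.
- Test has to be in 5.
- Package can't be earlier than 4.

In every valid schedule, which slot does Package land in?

4

Package's window is 4–5.
Test is fixed at 5, and Package can't share a slot with Test.
So Package must be 4.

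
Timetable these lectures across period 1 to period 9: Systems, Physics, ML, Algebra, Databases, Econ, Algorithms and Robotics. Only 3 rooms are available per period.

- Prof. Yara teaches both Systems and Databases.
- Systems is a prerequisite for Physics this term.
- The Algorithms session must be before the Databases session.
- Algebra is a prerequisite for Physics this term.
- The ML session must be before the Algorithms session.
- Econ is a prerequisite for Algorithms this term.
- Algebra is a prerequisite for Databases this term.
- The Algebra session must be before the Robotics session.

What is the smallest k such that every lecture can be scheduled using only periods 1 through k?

The precedence chain requires at least 3 distinct periods.
With at most 3 per period and 8 lectures, at least 3 periods are needed.
3 works (last occupied period: period 3): for example Algebra -> period 1, Systems -> period 2, Algorithms -> period 2, Robotics -> period 2, Econ -> period 1, ML -> period 1, Databases -> period 3, Physics -> period 3.

3 periods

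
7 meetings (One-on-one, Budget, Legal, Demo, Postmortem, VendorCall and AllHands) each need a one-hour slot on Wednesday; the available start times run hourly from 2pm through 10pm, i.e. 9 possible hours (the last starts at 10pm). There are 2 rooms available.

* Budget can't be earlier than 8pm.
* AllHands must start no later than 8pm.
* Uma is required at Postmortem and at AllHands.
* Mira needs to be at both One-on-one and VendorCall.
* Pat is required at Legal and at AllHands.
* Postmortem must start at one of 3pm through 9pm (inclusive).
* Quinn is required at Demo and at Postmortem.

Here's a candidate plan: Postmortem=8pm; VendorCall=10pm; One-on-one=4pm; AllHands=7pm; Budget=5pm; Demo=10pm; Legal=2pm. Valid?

Quinn is required at Demo and at Postmortem — holds.
Uma is required at Postmortem and at AllHands — holds.
Mira needs to be at both One-on-one and VendorCall — holds.
There are 2 rooms available — holds.
Postmortem must start at one of 3pm through 9pm (inclusive) — holds.
AllHands must start no later than 8pm — holds.
Budget can't be earlier than 8pm — violated.
Pat is required at Legal and at AllHands — holds.

Invalid. Budget can't be earlier than 8pm.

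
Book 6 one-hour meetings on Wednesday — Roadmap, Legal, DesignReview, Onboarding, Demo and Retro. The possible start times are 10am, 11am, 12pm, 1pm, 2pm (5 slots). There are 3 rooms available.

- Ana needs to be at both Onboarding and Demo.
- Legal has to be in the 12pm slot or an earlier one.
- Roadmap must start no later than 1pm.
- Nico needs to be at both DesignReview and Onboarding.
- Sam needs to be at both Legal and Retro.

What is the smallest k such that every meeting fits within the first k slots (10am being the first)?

2

With at most 3 per slot and 6 meetings, at least 2 slots are needed.
2 works (last occupied slot: 11am): for example Legal in 10am, DesignReview in 11am, Demo in 11am, Onboarding in 10am, Roadmap in 10am, Retro in 11am.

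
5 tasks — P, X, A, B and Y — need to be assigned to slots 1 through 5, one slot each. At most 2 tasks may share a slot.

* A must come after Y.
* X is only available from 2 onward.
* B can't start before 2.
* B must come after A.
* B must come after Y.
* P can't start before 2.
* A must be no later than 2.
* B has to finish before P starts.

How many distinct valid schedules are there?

Splitting on P: it can be 4 (4), 5 (8). Listing each branch's schedules as (X, A, B, Y):
P=4: (2,2,3,1) (3,2,3,1) (4,2,3,1) (5,2,3,1) — 4.
P=5: (2,2,3,1) (2,2,4,1) (3,2,3,1) (3,2,4,1) (4,2,3,1) (4,2,4,1) (5,2,3,1) (5,2,4,1) — 8.
Summing: 4 + 8 = 12.

12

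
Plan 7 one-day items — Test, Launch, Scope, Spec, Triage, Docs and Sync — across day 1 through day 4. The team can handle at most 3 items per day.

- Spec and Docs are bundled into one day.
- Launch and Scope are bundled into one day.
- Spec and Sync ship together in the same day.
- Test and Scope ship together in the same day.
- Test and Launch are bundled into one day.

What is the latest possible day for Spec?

Spec at day 4 is achievable: Sync in day 4; Test in day 1; Docs in day 4; Triage in day 2; Scope in day 1; Launch in day 1; Spec in day 4.

day 4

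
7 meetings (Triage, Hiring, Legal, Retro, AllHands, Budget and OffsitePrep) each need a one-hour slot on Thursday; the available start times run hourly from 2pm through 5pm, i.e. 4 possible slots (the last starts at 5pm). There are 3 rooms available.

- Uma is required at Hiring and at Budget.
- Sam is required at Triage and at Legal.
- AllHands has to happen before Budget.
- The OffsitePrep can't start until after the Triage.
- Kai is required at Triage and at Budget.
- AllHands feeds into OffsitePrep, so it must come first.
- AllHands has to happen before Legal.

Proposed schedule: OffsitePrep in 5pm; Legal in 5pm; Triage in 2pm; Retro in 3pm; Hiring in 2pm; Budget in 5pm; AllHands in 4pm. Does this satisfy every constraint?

AllHands has to happen before Legal — holds.
There are 3 rooms available — holds.
AllHands has to happen before Budget — holds.
Kai is required at Triage and at Budget — holds.
The OffsitePrep can't start until after the Triage — holds.
Sam is required at Triage and at Legal — holds.
Uma is required at Hiring and at Budget — holds.
AllHands feeds into OffsitePrep, so it must come first — holds.

Yes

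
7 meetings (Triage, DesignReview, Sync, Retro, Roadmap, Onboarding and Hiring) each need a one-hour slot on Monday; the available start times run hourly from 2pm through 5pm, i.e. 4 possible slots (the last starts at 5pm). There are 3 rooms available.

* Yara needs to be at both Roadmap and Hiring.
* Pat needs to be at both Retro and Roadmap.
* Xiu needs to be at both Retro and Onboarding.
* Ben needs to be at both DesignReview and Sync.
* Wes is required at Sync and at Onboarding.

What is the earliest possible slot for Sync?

Sync at 2pm is achievable: Roadmap in 3pm, Sync in 2pm, Triage in 2pm, Retro in 2pm, Onboarding in 3pm, Hiring in 4pm, DesignReview in 3pm.

2pm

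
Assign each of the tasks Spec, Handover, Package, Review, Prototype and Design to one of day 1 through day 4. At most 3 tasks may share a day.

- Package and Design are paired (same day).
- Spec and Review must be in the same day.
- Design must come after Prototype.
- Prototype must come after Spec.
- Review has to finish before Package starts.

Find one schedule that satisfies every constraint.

Prototype=day 2, Design=day 3, Spec=day 1, Review=day 1, Handover=day 1, Package=day 3

Checking: Prototype(day 2) before Design(day 3); Spec(day 1) before Prototype(day 2); Review(day 1) before Package(day 3); Spec = Review = day 1; Package = Design = day 3; max 3 per day (cap 3).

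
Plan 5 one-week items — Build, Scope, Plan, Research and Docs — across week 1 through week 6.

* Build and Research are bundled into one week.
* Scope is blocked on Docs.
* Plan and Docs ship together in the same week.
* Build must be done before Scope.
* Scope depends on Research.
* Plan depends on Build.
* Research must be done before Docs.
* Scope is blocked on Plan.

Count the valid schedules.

20

Splitting on Build: it can be week 1 (10), week 2 (6), week 3 (3), week 4 (1). Listing each branch's schedules as (Scope, Plan, Research, Docs) by week number:
Build=week 1: (3,2,1,2) (4,2,1,2) (4,3,1,3) (5,2,1,2) (5,3,1,3) (5,4,1,4) (6,2,1,2) (6,3,1,3) (6,4,1,4) (6,5,1,5) — 10.
Build=week 2: (4,3,2,3) (5,3,2,3) (5,4,2,4) (6,3,2,3) (6,4,2,4) (6,5,2,5) — 6.
Build=week 3: (5,4,3,4) (6,4,3,4) (6,5,3,5) — 3.
Build=week 4: (6,5,4,5) — 1.
Summing: 10 + 6 + 3 + 1 = 20.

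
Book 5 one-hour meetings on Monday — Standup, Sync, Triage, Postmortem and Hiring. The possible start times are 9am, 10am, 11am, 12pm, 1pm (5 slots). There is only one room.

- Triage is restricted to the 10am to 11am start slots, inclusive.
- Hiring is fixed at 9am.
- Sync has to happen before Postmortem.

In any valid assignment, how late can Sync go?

12pm

Downstream work caps Sync at 12pm.
Sync at 12pm is achievable: Hiring in 9am, Sync in 12pm, Postmortem in 1pm, Standup in 11am, Triage in 10am.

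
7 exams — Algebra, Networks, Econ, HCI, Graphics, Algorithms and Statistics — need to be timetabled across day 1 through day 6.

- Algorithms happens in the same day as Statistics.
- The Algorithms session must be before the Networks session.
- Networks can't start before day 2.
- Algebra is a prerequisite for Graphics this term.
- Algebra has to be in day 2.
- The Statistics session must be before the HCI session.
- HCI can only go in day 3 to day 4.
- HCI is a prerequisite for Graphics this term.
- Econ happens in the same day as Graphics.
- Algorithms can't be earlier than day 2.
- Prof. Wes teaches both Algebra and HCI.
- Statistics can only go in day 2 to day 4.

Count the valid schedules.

26

Splitting on Networks: it can be day 3 (5), day 4 (7), day 5 (7), day 6 (7). Listing each branch's schedules as (Algebra, Econ, HCI, Graphics, Algorithms, Statistics) by day number:
Networks=day 3: (2,4,3,4,2,2) (2,5,3,5,2,2) (2,5,4,5,2,2) (2,6,3,6,2,2) (2,6,4,6,2,2) — 5.
Networks=day 4: (2,4,3,4,2,2) (2,5,3,5,2,2) (2,5,4,5,2,2) (2,5,4,5,3,3) (2,6,3,6,2,2) (2,6,4,6,2,2) (2,6,4,6,3,3) — 7.
Networks=day 5: (2,4,3,4,2,2) (2,5,3,5,2,2) (2,5,4,5,2,2) (2,5,4,5,3,3) (2,6,3,6,2,2) (2,6,4,6,2,2) (2,6,4,6,3,3) — 7.
Networks=day 6: (2,4,3,4,2,2) (2,5,3,5,2,2) (2,5,4,5,2,2) (2,5,4,5,3,3) (2,6,3,6,2,2) (2,6,4,6,2,2) (2,6,4,6,3,3) — 7.
Summing: 5 + 7 + 7 + 7 = 26.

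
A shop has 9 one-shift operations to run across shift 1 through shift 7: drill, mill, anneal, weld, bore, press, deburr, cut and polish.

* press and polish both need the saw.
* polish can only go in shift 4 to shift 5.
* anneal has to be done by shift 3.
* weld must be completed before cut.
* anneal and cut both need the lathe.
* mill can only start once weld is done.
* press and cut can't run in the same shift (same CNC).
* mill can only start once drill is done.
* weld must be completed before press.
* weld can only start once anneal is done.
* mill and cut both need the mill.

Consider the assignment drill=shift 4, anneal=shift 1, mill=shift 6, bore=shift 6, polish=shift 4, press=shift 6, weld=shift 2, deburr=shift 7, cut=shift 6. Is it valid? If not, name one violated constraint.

anneal and cut both need the lathe — holds.
mill can only start once drill is done — holds.
weld must be completed before cut — holds.
press and polish both need the saw — holds.
mill can only start once weld is done — holds.
mill and cut both need the mill — violated.
press and cut can't run in the same shift (same CNC) — violated.
weld can only start once anneal is done — holds.
weld must be completed before press — holds.
polish can only go in shift 4 to shift 5 — holds.
anneal has to be done by shift 3 — holds.

No — it violates: mill and cut both need the mill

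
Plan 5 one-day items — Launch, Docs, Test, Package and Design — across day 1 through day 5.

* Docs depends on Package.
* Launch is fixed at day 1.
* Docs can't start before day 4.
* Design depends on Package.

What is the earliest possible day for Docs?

day 4

Docs is available from day 4.
Docs at day 4 is achievable: Launch -> day 1, Test -> day 1, Package -> day 1, Docs -> day 4, Design -> day 2.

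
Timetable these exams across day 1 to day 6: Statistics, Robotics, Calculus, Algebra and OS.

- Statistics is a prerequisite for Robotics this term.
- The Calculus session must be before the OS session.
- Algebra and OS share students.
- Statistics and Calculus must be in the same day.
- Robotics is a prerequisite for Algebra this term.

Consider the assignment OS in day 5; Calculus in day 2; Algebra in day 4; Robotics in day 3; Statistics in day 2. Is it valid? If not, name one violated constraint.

Yes

Statistics is a prerequisite for Robotics this term — holds.
Statistics and Calculus must be in the same day — holds.
The Calculus session must be before the OS session — holds.
Robotics is a prerequisite for Algebra this term — holds.
Algebra and OS share students — holds.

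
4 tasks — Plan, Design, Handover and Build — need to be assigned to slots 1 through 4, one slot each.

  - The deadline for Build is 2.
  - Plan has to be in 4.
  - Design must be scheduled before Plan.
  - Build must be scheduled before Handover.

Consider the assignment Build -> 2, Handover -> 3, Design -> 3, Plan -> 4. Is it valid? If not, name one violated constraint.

Valid

Design must be scheduled before Plan — holds.
The deadline for Build is 2 — holds.
Build must be scheduled before Handover — holds.
Plan has to be in 4 — holds.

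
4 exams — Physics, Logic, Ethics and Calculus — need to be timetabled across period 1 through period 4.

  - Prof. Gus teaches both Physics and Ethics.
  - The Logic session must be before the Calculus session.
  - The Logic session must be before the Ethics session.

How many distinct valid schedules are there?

Splitting on Physics: it can be period 1 (14), period 2 (11), period 3 (9), period 4 (8). Listing each branch's schedules as (Logic, Ethics, Calculus) by period number:
Physics=period 1: (1,2,2) (1,2,3) (1,2,4) (1,3,2) (1,3,3) (1,3,4) (1,4,2) (1,4,3) (1,4,4) (2,3,3) (2,3,4) (2,4,3) (2,4,4) (3,4,4) — 14.
Physics=period 2: (1,3,2) (1,3,3) (1,3,4) (1,4,2) (1,4,3) (1,4,4) (2,3,3) (2,3,4) (2,4,3) (2,4,4) (3,4,4) — 11.
Physics=period 3: (1,2,2) (1,2,3) (1,2,4) (1,4,2) (1,4,3) (1,4,4) (2,4,3) (2,4,4) (3,4,4) — 9.
Physics=period 4: (1,2,2) (1,2,3) (1,2,4) (1,3,2) (1,3,3) (1,3,4) (2,3,3) (2,3,4) — 8.
Summing: 14 + 11 + 9 + 8 = 42.

42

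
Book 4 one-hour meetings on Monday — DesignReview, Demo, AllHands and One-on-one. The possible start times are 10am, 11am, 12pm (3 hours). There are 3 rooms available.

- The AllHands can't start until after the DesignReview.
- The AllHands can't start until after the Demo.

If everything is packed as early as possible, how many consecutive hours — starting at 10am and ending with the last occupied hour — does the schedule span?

The precedence chain requires at least 2 distinct hours.
With at most 3 per hour and 4 meetings, at least 2 hours are needed.
2 works (last occupied hour: 11am): for example DesignReview=10am; AllHands=11am; Demo=10am; One-on-one=10am.

2 hours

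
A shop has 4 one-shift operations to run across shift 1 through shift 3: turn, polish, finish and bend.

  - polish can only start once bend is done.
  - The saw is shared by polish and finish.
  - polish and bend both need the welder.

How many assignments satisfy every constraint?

18

Splitting on turn: it can be shift 1 (6), shift 2 (6), shift 3 (6). Listing each branch's schedules as (polish, finish, bend) by shift number:
turn=shift 1: (2,1,1) (2,3,1) (3,1,1) (3,1,2) (3,2,1) (3,2,2) — 6.
turn=shift 2: (2,1,1) (2,3,1) (3,1,1) (3,1,2) (3,2,1) (3,2,2) — 6.
turn=shift 3: (2,1,1) (2,3,1) (3,1,1) (3,1,2) (3,2,1) (3,2,2) — 6.
Summing: 6 + 6 + 6 = 18.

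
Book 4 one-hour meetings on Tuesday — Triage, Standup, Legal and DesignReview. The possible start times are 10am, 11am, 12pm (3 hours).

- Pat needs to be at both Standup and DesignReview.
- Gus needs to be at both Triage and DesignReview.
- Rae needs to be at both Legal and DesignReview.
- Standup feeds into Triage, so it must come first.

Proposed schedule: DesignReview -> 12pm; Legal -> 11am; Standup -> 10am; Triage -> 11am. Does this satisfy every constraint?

Rae needs to be at both Legal and DesignReview — holds.
Standup feeds into Triage, so it must come first — holds.
Pat needs to be at both Standup and DesignReview — holds.
Gus needs to be at both Triage and DesignReview — holds.

Valid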